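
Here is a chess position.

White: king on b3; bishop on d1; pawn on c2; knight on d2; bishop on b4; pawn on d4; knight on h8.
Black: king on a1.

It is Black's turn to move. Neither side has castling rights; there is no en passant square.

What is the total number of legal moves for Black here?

Black to move; king on a1.
In check: no.
Legal moves: none.
Count: 0.

0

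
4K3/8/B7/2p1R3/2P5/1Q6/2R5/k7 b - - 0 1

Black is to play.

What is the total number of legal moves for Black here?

Black to move; king on a1.
In check: no.
Legal moves: none.
Count: 0.

0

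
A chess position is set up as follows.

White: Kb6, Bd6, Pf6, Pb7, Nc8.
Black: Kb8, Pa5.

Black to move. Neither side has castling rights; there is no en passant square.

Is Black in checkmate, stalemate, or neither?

checkmate

Black to move; black king on b8.
In check: yes, from the white bishop on d6.
King squares — a7: attacked by Kb6; b7: attacked by Kb6; c7: attacked by Kb6; a8: attacked by Pb7; c8: attacked by Pb7.
Legal moves for Black: none.
In check with no legal moves → checkmate.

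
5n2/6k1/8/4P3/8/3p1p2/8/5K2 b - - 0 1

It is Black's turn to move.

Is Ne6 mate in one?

After Ne6: white king on f1; in check: no.
White is not in check, so this cannot be checkmate.

no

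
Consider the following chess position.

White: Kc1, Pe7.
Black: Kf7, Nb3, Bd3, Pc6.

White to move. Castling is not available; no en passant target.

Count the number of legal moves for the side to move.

2

White to move; king on c1.
In check: yes, from the black knight on b3.
Legal moves: Kb2, Kd1.
Count: 2.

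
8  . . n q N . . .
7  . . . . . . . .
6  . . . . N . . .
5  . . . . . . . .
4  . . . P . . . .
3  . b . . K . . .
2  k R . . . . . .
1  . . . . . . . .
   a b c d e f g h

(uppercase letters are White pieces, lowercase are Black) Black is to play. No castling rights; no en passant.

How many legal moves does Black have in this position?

Black to move; king on a2.
In check: yes, from the white rook on b2.
Legal moves: Ka3, Kxb2, Ka1.
Count: 3.

3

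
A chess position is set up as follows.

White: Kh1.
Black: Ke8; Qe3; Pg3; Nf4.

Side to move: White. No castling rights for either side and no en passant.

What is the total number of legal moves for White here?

0

White to move; king on h1.
In check: no.
Legal moves: none.
Count: 0.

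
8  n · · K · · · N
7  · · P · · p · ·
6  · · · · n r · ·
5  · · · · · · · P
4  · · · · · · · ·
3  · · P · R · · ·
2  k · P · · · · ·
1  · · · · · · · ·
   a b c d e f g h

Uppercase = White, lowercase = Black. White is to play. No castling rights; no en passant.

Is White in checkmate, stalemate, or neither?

neither

White to move; white king on d8.
In check: yes, from the black knight on e6.
King squares — c7: own pawn; d7: available; e7: available; c8: available; e8: available.
Legal moves for White: Ke8, Kc8, Ke7, Kd7, Rxe6.
White is in check but has 5 legal moves → neither.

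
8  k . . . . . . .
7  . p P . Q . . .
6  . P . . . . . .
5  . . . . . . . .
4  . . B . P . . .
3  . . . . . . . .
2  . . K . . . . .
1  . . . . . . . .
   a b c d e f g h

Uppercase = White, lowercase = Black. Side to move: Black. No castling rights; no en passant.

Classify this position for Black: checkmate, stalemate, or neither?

stalemate

Black to move; black king on a8.
In check: no.
King squares — a7: attacked by Pb6; b7: own pawn; b8: attacked by Pc7.
Legal moves for Black: none.
Not in check and no legal moves → stalemate.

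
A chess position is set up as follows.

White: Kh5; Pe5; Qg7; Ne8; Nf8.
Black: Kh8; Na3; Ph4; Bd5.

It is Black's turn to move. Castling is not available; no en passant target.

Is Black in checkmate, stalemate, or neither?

Black to move; black king on h8.
In check: yes, from the white queen on g7.
King squares — g7: attacked by Ne8; h7: attacked by Qg7; g8: attacked by Qg7.
Legal moves for Black: none.
In check with no legal moves → checkmate.

checkmate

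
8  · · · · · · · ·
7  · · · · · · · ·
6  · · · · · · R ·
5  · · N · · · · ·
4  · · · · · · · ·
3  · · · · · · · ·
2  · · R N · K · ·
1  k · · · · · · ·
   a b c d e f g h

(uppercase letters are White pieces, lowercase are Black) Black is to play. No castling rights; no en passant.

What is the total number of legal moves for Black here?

Black to move; king on a1.
In check: no.
Legal moves: none.
Count: 0.

0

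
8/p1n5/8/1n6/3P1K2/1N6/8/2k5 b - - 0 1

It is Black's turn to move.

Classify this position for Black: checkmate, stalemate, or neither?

neither

Black to move; black king on c1.
In check: yes, from the white knight on b3.
Legal moves for Black: Kc2, Kb2, Kd1, Kb1.
Black is in check but has 4 legal moves → neither.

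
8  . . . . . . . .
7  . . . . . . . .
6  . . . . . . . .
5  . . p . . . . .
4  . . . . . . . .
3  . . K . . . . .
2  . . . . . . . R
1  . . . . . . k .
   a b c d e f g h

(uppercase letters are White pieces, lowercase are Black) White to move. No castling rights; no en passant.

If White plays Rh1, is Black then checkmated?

After Rh1: black king on g1; in check: yes, from the white rook on h1.
Black has 3 legal replies: Kg2, Kf2, Kxh1.
In check but a legal move exists → not checkmate.

no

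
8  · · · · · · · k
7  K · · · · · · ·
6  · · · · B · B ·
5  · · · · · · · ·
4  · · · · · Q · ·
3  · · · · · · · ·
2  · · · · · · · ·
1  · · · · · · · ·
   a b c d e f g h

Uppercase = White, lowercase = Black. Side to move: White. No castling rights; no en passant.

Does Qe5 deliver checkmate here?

After Qe5: black king on h8; in check: yes, from the white queen on e5.
King squares — g7: attacked by Qe5; h7: attacked by Bg6; g8: attacked by Be6.
Black has no legal moves → checkmate.

yes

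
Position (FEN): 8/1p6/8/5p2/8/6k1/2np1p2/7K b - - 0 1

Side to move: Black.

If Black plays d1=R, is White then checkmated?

yes

After d1=R: white king on h1; in check: yes, from the black rook on d1.
King squares — g1: attacked by Rd1; g2: attacked by Kg3; h2: attacked by Kg3.
White has no legal moves → checkmate.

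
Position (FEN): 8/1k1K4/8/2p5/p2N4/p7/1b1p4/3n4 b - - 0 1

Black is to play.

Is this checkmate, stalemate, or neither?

neither

Black to move; black king on b7.
In check: no.
Legal moves for Black: Kb8, Ka8, Ka7, Kb6, Ka6, Bxd4, Bc3, Bc1, Ba1, Ne3, Nc3, Nf2, cxd4, c4, a2.
Black has 15 legal moves and is not in check → neither.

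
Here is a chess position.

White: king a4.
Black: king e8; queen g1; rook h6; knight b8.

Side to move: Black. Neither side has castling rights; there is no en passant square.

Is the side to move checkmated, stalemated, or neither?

neither

Black to move; black king on e8.
In check: no.
Legal moves for Black include: Kf8, Kd8, Kf7, Ke7, Kd7, Nd7, Nc6, Na6, Rh8, Rh7, Rg6, Rf6, Re6, Rd6, Rc6, Rb6, Ra6+, Rh5, ... (list truncated; more exist).
Black has legal moves and is not in check → neither.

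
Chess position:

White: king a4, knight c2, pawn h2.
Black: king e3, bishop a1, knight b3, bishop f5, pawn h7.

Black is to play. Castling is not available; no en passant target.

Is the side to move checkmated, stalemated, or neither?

Black to move; black king on e3.
In check: yes, from the white knight on c2.
Legal moves for Black: Kf4, Ke4, Kf3, Kd3, Kf2, Ke2, Kd2, Bxc2.
Black is in check but has 8 legal moves → neither.

neither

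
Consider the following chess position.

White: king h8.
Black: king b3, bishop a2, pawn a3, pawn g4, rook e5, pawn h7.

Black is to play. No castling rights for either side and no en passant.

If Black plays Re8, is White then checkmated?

After Re8: white king on h8; in check: yes, from the black rook on e8.
White has 2 legal replies: Kxh7, Kg7.
In check but a legal move exists → not checkmate.

no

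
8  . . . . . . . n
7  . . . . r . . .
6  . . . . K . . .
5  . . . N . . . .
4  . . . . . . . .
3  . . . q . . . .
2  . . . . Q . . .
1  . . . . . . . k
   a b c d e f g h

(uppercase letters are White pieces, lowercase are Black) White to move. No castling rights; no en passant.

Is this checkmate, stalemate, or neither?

neither

White to move; white king on e6.
In check: yes, from the black rook on e7.
Legal moves for White: Kxe7, Kf6, Kd6, Nxe7.
White is in check but has 4 legal moves → neither.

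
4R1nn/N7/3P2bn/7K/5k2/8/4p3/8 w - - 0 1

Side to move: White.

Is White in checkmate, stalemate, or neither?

White to move; white king on h5.
In check: yes, from the black bishop on g6.
Legal moves for White: Kh4.
White is in check but has 1 legal move → neither.

neither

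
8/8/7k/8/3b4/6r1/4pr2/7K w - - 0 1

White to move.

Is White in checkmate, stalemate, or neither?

White to move; white king on h1.
In check: no.
King squares — g1: attacked by Rg3; g2: attacked by Rf2; h2: attacked by Rf2.
Legal moves for White: none.
Not in check and no legal moves → stalemate.

stalemate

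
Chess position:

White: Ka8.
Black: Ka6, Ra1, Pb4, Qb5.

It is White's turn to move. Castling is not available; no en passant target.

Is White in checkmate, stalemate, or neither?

White to move; white king on a8.
In check: no.
King squares — a7: attacked by Ka6; b7: attacked by Qb5; b8: attacked by Qb5.
Legal moves for White: none.
Not in check and no legal moves → stalemate.

stalemate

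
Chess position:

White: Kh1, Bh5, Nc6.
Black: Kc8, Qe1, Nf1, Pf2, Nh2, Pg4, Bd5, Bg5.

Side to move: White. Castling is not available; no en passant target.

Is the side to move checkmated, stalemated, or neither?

checkmate

White to move; white king on h1.
In check: yes, from the black bishop on d5.
King squares — g1: attacked by Pf2; g2: attacked by Bd5; h2: attacked by Nf1.
Legal moves for White: none.
In check with no legal moves → checkmate.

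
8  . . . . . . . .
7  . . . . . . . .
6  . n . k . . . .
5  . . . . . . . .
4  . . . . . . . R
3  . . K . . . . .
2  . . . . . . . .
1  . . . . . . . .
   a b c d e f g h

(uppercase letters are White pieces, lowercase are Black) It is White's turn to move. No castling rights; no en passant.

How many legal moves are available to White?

White to move; king on c3.
In check: no.
Legal moves: Rh8, Rh7, Rh6+, Rh5, Rg4, Rf4, Re4, Rd4+, Rc4, Rb4, Ra4, Rh3, Rh2, Rh1, Kd4, Kb4, Kd3, Kb3, Kd2, Kc2, Kb2.
Count: 21.

21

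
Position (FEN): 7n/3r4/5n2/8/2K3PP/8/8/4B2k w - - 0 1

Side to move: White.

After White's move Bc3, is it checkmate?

no

After Bc3: black king on h1; in check: no.
Black is not in check, so this cannot be checkmate.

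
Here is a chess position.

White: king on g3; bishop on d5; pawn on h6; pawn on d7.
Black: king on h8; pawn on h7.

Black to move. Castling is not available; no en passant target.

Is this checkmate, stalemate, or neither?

Black to move; black king on h8.
In check: no.
King squares — g7: attacked by Ph6; h7: own pawn; g8: attacked by Bd5.
Legal moves for Black: none.
Not in check and no legal moves → stalemate.

stalemate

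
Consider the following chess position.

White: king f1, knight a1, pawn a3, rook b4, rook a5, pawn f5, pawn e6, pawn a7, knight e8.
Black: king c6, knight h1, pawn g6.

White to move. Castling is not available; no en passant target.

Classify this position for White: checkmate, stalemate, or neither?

neither

White to move; white king on f1.
In check: no.
Legal moves for White include: Ng7, Nc7, Nf6, Nd6, Ra6+, Re5, Rd5, Rc5+, Rab5, Raa4, Rb8, Rb7, Rb6+, Rbb5, Rh4, Rg4, Rf4, Re4, ... (list truncated; more exist).
White has legal moves and is not in check → neither.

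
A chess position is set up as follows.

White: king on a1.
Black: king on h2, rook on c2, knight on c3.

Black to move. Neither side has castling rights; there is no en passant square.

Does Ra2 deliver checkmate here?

After Ra2: white king on a1; in check: yes, from the black rook on a2.
King squares — b1: attacked by Nc3; a2: attacked by Nc3; b2: attacked by Ra2.
White has no legal moves → checkmate.

yes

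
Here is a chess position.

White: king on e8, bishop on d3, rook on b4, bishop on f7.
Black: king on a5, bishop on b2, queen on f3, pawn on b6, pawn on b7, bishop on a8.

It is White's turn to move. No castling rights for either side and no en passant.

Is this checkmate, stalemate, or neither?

neither

White to move; white king on e8.
In check: no.
Legal moves for White include: Kf8, Kd8, Ke7, Kd7, Bg8, Bfg6, Be6, Bh5, Bd5, Bfc4, Bb3, Ba2, Rxb6, Rb5+, Rh4, Rg4, Rf4, Re4, ... (list truncated; more exist).
White has legal moves and is not in check → neither.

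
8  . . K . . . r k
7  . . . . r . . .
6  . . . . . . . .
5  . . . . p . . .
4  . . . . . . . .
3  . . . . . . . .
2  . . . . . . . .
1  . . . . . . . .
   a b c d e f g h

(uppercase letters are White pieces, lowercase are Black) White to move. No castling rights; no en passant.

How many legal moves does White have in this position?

0

White to move; king on c8.
In check: yes, from the black rook on g8.
Legal moves: none.
Count: 0.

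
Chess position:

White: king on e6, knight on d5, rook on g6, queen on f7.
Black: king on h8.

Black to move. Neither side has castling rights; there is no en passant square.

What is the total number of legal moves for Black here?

Black to move; king on h8.
In check: no.
Legal moves: none.
Count: 0.

0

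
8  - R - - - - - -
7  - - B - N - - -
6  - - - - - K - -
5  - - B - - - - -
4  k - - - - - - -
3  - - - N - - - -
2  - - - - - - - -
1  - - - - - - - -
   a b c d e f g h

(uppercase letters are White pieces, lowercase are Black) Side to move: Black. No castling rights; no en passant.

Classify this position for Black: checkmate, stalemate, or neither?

Black to move; black king on a4.
In check: no.
King squares — a3: attacked by Bc5; b3: attacked by Rb8; b4: attacked by Nd3; a5: attacked by Bc7; b5: attacked by Rb8.
Legal moves for Black: none.
Not in check and no legal moves → stalemate.

stalemate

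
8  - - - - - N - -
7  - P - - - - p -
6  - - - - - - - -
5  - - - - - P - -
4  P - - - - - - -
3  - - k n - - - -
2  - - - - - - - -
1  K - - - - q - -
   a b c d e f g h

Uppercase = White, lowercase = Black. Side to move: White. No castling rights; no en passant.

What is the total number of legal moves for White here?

White to move; king on a1.
In check: yes, from the black queen on f1.
Legal moves: Ka2.
Count: 1.

1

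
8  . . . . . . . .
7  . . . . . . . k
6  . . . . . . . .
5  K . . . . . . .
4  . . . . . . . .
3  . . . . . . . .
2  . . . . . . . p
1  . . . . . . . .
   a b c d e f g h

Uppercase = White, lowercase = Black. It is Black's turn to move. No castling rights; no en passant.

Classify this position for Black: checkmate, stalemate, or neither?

neither

Black to move; black king on h7.
In check: no.
Legal moves for Black: Kh8, Kg8, Kg7, Kh6, Kg6, h1=Q, h1=R, h1=B, h1=N.
Black has 9 legal moves and is not in check → neither.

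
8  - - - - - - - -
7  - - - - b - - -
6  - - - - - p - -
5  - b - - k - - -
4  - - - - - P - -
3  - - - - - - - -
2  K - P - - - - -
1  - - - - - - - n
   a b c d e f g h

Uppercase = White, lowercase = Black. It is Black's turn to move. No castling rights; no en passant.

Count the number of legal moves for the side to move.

7

Black to move; king on e5.
In check: yes, from the white pawn on f4.
Legal moves: Ke6, Kd6, Kf5, Kd5, Kxf4, Ke4, Kd4.
Count: 7.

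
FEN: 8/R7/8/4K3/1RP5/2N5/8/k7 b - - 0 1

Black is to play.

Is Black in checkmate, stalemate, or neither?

Black to move; black king on a1.
In check: yes, from the white rook on a7.
King squares — b1: attacked by Nc3; a2: attacked by Nc3; b2: attacked by Rb4.
Legal moves for Black: none.
In check with no legal moves → checkmate.

checkmate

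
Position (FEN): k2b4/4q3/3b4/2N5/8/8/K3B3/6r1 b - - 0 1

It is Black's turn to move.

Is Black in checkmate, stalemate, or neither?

Black to move; black king on a8.
In check: no.
Legal moves for Black include: B8c7, Bb6, Ba5, Kb8, Ka7, Qf8, Qe8, Qh7, Qg7, Qf7+, Qd7, Qc7, Qb7, Qa7+, Qf6, Qe6+, Qg5, Qe5, ... (list truncated; more exist).
Black has legal moves and is not in check → neither.

neither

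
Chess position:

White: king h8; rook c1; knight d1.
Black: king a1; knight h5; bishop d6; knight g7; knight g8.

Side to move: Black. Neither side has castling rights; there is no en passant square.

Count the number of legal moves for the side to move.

1

Black to move; king on a1.
In check: yes, from the white rook on c1.
Legal moves: Ka2.
Count: 1.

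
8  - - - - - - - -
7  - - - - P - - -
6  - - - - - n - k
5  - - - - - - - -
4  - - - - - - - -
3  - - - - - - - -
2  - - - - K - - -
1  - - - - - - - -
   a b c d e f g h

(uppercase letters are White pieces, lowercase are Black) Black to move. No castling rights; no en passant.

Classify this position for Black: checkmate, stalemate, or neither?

Black to move; black king on h6.
In check: no.
Legal moves for Black: Kh7, Kg7, Kg6, Kh5, Kg5, Ng8, Ne8, Nh7, Nd7, Nh5, Nd5, Ng4, Ne4.
Black has 13 legal moves and is not in check → neither.

neither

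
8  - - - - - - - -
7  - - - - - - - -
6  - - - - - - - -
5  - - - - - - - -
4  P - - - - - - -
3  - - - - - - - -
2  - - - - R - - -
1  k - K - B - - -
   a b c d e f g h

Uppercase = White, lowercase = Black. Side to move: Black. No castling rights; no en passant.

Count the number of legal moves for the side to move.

0

Black to move; king on a1.
In check: no.
Legal moves: none.
Count: 0.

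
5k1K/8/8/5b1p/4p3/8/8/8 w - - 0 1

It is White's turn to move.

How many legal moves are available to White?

White to move; king on h8.
In check: no.
Legal moves: none.
Count: 0.

0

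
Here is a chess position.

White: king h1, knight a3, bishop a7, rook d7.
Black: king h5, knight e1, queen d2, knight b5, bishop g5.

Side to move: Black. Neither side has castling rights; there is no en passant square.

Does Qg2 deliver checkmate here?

After Qg2: white king on h1; in check: yes, from the black queen on g2.
King squares — g1: attacked by Qg2; g2: attacked by Ne1; h2: attacked by Qg2.
White has no legal moves → checkmate.

yes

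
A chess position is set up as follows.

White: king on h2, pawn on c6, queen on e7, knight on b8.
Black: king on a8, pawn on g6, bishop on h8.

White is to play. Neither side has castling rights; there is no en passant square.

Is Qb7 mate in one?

After Qb7: black king on a8; in check: yes, from the white queen on b7.
King squares — a7: attacked by Qb7; b7: attacked by Pc6; b8: attacked by Qb7.
Black has no legal moves → checkmate.

yes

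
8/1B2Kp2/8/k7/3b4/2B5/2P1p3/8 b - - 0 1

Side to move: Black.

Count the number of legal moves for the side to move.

Black to move; king on a5.
In check: yes, from the white bishop on c3.
Legal moves: Kb6, Kb5, Ka4, Bxc3.
Count: 4.

4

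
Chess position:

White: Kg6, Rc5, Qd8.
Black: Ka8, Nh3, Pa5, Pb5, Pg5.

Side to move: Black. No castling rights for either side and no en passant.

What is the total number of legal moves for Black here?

2

Black to move; king on a8.
In check: yes, from the white queen on d8.
Legal moves: Kb7, Ka7.
Count: 2.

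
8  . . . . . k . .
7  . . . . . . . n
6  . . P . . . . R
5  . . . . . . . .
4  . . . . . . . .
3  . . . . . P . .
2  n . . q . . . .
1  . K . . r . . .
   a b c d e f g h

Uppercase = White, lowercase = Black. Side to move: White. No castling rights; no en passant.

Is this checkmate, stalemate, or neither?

checkmate

White to move; white king on b1.
In check: yes, from the black rook on e1.
King squares — a1: attacked by Re1; c1: attacked by Re1; a2: attacked by Qd2; b2: attacked by Qd2; c2: attacked by Qd2.
Legal moves for White: none.
In check with no legal moves → checkmate.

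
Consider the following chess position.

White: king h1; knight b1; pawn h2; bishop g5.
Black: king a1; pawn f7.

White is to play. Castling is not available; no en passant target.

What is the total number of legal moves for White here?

16

White to move; king on h1.
In check: no.
Legal moves: Bd8, Be7, Bh6, Bf6+, Bh4, Bf4, Be3, Bd2, Bc1, Kg2, Kg1, Nc3, Na3, Nd2, h3, h4.
Count: 16.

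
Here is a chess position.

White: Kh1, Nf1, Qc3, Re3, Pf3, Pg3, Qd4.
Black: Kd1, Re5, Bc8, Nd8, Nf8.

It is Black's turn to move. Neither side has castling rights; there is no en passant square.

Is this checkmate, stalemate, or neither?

Black to move; black king on d1.
In check: yes, from the white queen on d4.
King squares — c1: attacked by Qc3; e1: attacked by Qc3; c2: attacked by Qc3; d2: attacked by Nf1; e2: attacked by Re3.
Legal moves for Black: none.
In check with no legal moves → checkmate.

checkmate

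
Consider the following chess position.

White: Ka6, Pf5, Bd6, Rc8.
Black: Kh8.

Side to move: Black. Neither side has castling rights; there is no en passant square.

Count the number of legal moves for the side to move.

Black to move; king on h8.
In check: yes, from the white rook on c8.
Legal moves: Kh7, Kg7.
Count: 2.

2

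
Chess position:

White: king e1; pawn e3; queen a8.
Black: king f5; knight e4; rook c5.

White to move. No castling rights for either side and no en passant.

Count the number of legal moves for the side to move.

White to move; king on e1.
In check: no.
Legal moves: Qh8, Qg8, Qf8+, Qe8, Qd8, Qc8+, Qb8, Qb7, Qa7, Qc6, Qa6, Qd5+, Qa5, Qxe4+, Qa4, Qa3, Qa2, Qa1, Ke2, Kf1, Kd1.
Count: 21.

21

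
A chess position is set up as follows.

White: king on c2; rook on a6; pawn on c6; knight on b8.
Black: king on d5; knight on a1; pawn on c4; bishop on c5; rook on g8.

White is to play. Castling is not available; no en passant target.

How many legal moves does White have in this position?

7

White to move; king on c2.
In check: yes, from the black knight on a1.
Legal moves: Kc3, Kd2, Kb2, Kd1, Kc1, Kb1, Rxa1.
Count: 7.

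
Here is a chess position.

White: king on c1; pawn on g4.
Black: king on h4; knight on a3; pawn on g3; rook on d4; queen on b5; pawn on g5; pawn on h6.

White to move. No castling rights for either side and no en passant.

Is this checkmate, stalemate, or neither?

stalemate

White to move; white king on c1.
In check: no.
King squares — b1: attacked by Na3; d1: attacked by Rd4; b2: attacked by Qb5; c2: attacked by Na3; d2: attacked by Rd4.
Legal moves for White: none.
Not in check and no legal moves → stalemate.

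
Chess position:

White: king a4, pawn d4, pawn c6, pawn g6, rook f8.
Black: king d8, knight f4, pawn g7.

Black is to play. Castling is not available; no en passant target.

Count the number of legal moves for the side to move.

Black to move; king on d8.
In check: yes, from the white rook on f8.
Legal moves: Ke7, Kc7.
Count: 2.

2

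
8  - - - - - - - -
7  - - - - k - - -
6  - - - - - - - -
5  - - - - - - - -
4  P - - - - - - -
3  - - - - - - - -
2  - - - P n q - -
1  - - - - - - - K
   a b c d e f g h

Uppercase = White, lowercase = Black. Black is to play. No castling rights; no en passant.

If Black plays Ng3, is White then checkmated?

yes

After Ng3: white king on h1; in check: yes, from the black knight on g3.
King squares — g1: attacked by Qf2; g2: attacked by Qf2; h2: attacked by Qf2.
White has no legal moves → checkmate.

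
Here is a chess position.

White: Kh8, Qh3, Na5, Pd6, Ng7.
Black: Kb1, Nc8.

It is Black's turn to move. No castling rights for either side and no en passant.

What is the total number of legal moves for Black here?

9

Black to move; king on b1.
In check: no.
Legal moves: Ne7, Na7, Nxd6, Nb6, Kc2, Kb2, Ka2, Kc1, Ka1.
Count: 9.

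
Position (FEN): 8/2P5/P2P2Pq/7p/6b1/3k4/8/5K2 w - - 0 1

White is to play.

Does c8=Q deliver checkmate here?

no

After c8=Q: black king on d3; in check: no.
Black is not in check, so this cannot be checkmate.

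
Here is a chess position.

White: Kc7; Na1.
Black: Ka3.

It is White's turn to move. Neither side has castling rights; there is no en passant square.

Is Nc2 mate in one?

no

After Nc2: black king on a3; in check: yes, from the white knight on c2.
Black has 4 legal replies: Ka4, Kb3, Kb2, Ka2.
In check but a legal move exists → not checkmate.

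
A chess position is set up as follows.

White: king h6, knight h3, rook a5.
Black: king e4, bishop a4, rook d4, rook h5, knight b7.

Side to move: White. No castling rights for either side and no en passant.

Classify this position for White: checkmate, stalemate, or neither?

White to move; white king on h6.
In check: yes, from the black rook on h5.
Legal moves for White: Kg7, Kg6, Kxh5, Rxh5.
White is in check but has 4 legal moves → neither.

neither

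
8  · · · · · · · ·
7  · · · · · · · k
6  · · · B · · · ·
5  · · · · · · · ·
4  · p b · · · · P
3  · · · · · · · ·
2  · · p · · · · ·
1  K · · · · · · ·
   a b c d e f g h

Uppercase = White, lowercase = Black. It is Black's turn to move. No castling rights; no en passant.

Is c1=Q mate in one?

yes

After c1=Q: white king on a1; in check: yes, from the black queen on c1.
King squares — b1: attacked by Qc1; a2: attacked by Bc4; b2: attacked by Qc1.
White has no legal moves → checkmate.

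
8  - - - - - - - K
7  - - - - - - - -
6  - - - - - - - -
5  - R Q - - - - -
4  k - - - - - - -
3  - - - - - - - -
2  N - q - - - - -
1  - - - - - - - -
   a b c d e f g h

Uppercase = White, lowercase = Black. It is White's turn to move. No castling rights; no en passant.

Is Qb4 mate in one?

yes

After Qb4: black king on a4; in check: yes, from the white queen on b4.
King squares — a3: attacked by Qb4; b3: attacked by Qb4; b4: attacked by Na2; a5: attacked by Qb4; b5: attacked by Qb4.
Black has no legal moves → checkmate.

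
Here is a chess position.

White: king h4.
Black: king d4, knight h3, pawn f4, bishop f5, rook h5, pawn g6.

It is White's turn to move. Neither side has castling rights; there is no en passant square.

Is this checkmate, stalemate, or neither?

White to move; white king on h4.
In check: yes, from the black rook on h5.
King squares — g3: attacked by Pf4; h3: attacked by Bf5; g4: attacked by Bf5; g5: attacked by Nh3; h5: attacked by Pg6.
Legal moves for White: none.
In check with no legal moves → checkmate.

checkmate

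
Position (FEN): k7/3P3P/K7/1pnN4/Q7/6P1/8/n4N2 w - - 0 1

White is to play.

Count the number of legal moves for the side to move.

White to move; king on a6.
In check: yes, from the black knight on c5.
Legal moves: Kb6+, Kxb5+, Ka5.
Count: 3.

3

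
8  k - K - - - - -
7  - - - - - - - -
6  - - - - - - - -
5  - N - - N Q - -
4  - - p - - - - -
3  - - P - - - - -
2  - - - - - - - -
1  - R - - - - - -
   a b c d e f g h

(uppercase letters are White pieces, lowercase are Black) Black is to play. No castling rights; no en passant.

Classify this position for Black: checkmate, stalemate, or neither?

Black to move; black king on a8.
In check: no.
King squares — a7: attacked by Nb5; b7: attacked by Kc8; b8: attacked by Kc8.
Legal moves for Black: none.
Not in check and no legal moves → stalemate.

stalemate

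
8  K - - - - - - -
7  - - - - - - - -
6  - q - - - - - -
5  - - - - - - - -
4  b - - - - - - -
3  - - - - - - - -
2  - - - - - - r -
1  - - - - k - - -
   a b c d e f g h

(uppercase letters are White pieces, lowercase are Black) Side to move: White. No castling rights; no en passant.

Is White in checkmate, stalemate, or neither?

White to move; white king on a8.
In check: no.
King squares — a7: attacked by Qb6; b7: attacked by Qb6; b8: attacked by Qb6.
Legal moves for White: none.
Not in check and no legal moves → stalemate.

stalemate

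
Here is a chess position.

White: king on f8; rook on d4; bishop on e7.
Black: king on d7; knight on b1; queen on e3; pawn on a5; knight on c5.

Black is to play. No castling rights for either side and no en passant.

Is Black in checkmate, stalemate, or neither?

Black to move; black king on d7.
In check: yes, from the white rook on d4.
Legal moves for Black: Kc8, Kc7, Ke6, Kc6, Qxd4.
Black is in check but has 5 legal moves → neither.

neither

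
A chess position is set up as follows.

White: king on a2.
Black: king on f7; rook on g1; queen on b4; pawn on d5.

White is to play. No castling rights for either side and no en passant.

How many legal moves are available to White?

White to move; king on a2.
In check: no.
Legal moves: none.
Count: 0.

0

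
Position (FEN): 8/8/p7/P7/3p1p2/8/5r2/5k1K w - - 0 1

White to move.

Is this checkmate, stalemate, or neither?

stalemate

White to move; white king on h1.
In check: no.
King squares — g1: attacked by Kf1; g2: attacked by Kf1; h2: attacked by Rf2.
Legal moves for White: none.
Not in check and no legal moves → stalemate.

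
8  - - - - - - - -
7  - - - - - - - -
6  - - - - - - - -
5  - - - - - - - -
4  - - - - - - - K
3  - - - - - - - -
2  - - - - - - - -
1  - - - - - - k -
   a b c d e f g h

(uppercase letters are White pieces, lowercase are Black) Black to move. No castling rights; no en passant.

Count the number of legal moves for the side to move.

Black to move; king on g1.
In check: no.
Legal moves: Kh2, Kg2, Kf2, Kh1, Kf1.
Count: 5.

5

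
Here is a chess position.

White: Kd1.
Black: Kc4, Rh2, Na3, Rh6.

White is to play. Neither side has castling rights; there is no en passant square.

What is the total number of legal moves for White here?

White to move; king on d1.
In check: no.
Legal moves: Ke1, Kc1.
Count: 2.

2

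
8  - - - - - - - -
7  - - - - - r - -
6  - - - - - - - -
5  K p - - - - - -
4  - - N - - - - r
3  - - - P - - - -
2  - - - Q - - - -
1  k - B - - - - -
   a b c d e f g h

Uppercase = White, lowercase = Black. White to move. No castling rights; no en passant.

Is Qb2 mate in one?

After Qb2: black king on a1; in check: yes, from the white queen on b2.
King squares — b1: attacked by Qb2; a2: attacked by Qb2; b2: attacked by Bc1.
Black has no legal moves → checkmate.

yes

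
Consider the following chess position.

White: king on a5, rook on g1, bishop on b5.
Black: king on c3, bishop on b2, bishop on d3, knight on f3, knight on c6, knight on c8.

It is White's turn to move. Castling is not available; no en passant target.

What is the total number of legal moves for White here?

3

White to move; king on a5.
In check: yes, from the black knight on c6.
Legal moves: Ka6, Ka4, Bxc6.
Count: 3.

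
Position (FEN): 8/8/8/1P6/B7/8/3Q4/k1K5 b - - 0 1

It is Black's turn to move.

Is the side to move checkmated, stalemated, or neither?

stalemate

Black to move; black king on a1.
In check: no.
King squares — b1: attacked by Kc1; a2: attacked by Qd2; b2: attacked by Kc1.
Legal moves for Black: none.
Not in check and no legal moves → stalemate.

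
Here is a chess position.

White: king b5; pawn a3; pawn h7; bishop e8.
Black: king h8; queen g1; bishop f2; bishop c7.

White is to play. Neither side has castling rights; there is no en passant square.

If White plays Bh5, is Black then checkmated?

After Bh5: black king on h8; in check: no.
Black is not in check, so this cannot be checkmate.

no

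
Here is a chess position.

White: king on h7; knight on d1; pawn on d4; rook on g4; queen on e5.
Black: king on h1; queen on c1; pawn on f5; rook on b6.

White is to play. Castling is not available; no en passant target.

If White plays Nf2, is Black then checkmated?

yes

After Nf2: black king on h1; in check: yes, from the white knight on f2.
King squares — g1: attacked by Rg4; g2: attacked by Rg4; h2: attacked by Qe5.
Black has no legal moves → checkmate.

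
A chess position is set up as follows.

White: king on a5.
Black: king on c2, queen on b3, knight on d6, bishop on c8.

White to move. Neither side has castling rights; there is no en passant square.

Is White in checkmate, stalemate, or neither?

White to move; white king on a5.
In check: no.
King squares — a4: attacked by Qb3; b4: attacked by Qb3; b5: attacked by Qb3; a6: attacked by Bc8; b6: attacked by Qb3.
Legal moves for White: none.
Not in check and no legal moves → stalemate.

stalemate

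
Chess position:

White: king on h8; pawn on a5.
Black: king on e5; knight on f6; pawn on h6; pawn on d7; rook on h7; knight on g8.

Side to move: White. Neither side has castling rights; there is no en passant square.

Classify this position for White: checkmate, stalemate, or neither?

White to move; white king on h8.
In check: yes, from the black rook on h7.
King squares — g7: attacked by Rh7; h7: attacked by Nf6; g8: attacked by Nf6.
Legal moves for White: none.
In check with no legal moves → checkmate.

checkmate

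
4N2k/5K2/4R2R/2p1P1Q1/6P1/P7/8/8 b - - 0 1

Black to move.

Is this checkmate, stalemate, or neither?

Black to move; black king on h8.
In check: yes, from the white rook on h6.
King squares — g7: attacked by Qg5; h7: attacked by Rh6; g8: attacked by Qg5.
Legal moves for Black: none.
In check with no legal moves → checkmate.

checkmate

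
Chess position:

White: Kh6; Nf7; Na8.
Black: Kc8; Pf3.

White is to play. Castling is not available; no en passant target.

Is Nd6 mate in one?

no

After Nd6: black king on c8; in check: yes, from the white knight on d6.
Black has 3 legal replies: Kd8, Kb8, Kd7.
In check but a legal move exists → not checkmate.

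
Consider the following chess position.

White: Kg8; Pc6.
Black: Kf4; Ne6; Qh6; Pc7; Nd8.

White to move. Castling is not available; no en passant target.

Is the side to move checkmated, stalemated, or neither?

White to move; white king on g8.
In check: no.
King squares — f7: attacked by Nd8; g7: attacked by Ne6; h7: attacked by Qh6; f8: attacked by Ne6; h8: attacked by Qh6.
Legal moves for White: none.
Not in check and no legal moves → stalemate.

stalemate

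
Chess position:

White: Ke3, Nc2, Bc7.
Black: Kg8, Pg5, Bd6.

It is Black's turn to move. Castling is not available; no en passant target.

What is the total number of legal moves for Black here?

16

Black to move; king on g8.
In check: no.
Legal moves: Kh8, Kf8, Kh7, Kg7, Kf7, Bf8, Be7, Bxc7, Be5, Bc5+, Bf4+, Bb4, Bg3, Ba3, Bh2, g4.
Count: 16.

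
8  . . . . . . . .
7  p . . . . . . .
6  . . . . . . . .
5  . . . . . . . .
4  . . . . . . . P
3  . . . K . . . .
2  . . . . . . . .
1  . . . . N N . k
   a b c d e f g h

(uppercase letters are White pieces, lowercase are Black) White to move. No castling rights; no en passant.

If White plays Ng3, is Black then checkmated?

no

After Ng3: black king on h1; in check: yes, from the white knight on g3.
Black has 2 legal replies: Kh2, Kg1.
In check but a legal move exists → not checkmate.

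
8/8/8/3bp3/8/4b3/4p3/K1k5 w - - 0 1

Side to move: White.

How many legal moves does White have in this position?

White to move; king on a1.
In check: no.
Legal moves: none.
Count: 0.

0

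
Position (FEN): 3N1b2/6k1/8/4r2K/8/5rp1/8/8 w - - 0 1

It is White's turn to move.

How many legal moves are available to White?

2

White to move; king on h5.
In check: yes, from the black rook on e5.
Legal moves: Kh4, Kg4.
Count: 2.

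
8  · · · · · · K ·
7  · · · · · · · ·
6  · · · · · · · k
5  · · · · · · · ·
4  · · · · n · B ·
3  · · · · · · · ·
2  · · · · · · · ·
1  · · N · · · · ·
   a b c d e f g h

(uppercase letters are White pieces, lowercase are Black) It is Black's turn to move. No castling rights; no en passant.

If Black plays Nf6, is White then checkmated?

no

After Nf6: white king on g8; in check: yes, from the black knight on f6.
White has 3 legal replies: Kh8, Kf8, Kf7.
In check but a legal move exists → not checkmate.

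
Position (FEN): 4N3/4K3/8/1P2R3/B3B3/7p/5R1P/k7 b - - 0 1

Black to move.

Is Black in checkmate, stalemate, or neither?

stalemate

Black to move; black king on a1.
In check: no.
King squares — b1: attacked by Be4; a2: attacked by Rf2; b2: attacked by Rf2.
Legal moves for Black: none.
Not in check and no legal moves → stalemate.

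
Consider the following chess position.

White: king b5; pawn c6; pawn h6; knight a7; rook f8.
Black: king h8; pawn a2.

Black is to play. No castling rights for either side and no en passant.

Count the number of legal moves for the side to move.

1

Black to move; king on h8.
In check: yes, from the white rook on f8.
Legal moves: Kh7.
Count: 1.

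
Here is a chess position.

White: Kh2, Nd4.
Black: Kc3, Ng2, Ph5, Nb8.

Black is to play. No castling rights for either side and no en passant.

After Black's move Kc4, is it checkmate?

After Kc4: white king on h2; in check: no.
White is not in check, so this cannot be checkmate.

no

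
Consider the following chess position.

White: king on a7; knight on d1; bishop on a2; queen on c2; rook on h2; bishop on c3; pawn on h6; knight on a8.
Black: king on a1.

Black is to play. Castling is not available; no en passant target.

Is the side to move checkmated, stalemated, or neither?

checkmate

Black to move; black king on a1.
In check: yes, from the white bishop on c3.
King squares — b1: attacked by Ba2; a2: attacked by Qc2; b2: attacked by Nd1.
Legal moves for Black: none.
In check with no legal moves → checkmate.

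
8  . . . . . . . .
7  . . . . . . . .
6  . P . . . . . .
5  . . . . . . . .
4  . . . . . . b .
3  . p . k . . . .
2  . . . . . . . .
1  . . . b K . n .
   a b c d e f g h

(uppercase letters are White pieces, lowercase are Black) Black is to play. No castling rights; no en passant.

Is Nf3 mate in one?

After Nf3: white king on e1; in check: yes, from the black knight on f3.
White has 3 legal replies: Kf2, Kf1, Kxd1.
In check but a legal move exists → not checkmate.

no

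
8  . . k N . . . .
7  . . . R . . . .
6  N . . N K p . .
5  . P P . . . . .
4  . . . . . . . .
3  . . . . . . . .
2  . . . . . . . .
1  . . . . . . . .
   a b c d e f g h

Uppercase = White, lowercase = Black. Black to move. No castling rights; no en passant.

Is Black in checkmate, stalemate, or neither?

Black to move; black king on c8.
In check: yes, from the white knight on d6.
King squares — b7: attacked by Nd6; c7: attacked by Na6; d7: attacked by Ke6; b8: attacked by Na6; d8: attacked by Rd7.
Legal moves for Black: none.
In check with no legal moves → checkmate.

checkmate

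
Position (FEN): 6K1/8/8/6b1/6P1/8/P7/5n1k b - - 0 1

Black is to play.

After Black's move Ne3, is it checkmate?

no

After Ne3: white king on g8; in check: no.
White is not in check, so this cannot be checkmate.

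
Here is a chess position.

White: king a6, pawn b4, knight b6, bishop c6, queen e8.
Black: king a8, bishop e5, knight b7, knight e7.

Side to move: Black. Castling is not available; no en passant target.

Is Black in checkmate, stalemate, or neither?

checkmate

Black to move; black king on a8.
In check: yes, from the white knight on b6 and the white queen on e8.
King squares — a7: attacked by Ka6; b7: own knight; b8: attacked by Qe8.
Legal moves for Black: none.
In check with no legal moves → checkmate.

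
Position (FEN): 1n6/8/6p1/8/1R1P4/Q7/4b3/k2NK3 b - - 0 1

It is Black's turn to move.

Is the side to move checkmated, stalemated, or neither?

Black to move; black king on a1.
In check: yes, from the white queen on a3.
King squares — b1: attacked by Rb4; a2: attacked by Qa3; b2: attacked by Nd1.
Legal moves for Black: none.
In check with no legal moves → checkmate.

checkmate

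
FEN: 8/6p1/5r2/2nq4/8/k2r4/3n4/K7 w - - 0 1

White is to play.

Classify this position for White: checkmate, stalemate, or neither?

White to move; white king on a1.
In check: no.
King squares — b1: attacked by Nd2; a2: attacked by Ka3; b2: attacked by Ka3.
Legal moves for White: none.
Not in check and no legal moves → stalemate.

stalemate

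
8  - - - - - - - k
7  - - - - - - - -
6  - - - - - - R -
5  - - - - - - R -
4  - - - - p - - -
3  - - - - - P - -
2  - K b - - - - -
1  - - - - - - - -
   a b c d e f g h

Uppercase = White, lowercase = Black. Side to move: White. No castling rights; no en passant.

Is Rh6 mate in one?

After Rh6: black king on h8; in check: yes, from the white rook on h6.
King squares — g7: attacked by Rg5; h7: attacked by Rh6; g8: attacked by Rg5.
Black has no legal moves → checkmate.

yes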